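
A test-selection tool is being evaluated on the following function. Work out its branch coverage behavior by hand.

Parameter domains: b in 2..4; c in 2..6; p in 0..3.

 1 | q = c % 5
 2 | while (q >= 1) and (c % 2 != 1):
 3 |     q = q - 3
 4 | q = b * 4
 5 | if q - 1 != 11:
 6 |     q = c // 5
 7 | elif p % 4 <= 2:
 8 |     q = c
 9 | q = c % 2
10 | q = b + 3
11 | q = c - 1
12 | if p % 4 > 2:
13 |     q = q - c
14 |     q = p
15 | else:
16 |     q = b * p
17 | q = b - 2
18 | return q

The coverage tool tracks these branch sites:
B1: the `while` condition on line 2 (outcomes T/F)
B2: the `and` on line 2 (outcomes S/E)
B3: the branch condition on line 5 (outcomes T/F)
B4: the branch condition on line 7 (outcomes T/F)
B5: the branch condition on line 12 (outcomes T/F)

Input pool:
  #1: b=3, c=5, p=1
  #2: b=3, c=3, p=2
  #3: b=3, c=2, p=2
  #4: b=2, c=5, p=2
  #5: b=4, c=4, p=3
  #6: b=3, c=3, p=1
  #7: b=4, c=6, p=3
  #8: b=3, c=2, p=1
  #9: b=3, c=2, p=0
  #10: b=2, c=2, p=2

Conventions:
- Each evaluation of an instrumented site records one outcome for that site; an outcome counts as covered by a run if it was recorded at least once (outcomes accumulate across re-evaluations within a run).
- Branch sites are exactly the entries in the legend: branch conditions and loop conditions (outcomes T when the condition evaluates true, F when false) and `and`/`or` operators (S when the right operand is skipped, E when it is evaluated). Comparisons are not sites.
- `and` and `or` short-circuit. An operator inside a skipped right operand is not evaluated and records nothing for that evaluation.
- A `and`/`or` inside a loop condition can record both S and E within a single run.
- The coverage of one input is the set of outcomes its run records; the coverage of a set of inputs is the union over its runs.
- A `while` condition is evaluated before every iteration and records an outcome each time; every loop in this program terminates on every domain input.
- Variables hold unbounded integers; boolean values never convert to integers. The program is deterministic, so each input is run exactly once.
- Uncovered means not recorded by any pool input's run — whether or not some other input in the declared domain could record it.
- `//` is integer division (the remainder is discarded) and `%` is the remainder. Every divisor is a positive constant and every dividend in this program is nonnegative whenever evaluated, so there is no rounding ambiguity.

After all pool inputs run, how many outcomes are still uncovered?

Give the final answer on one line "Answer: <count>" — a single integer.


input #1 (b=3, c=5, p=1): events B2->S, B1->F, B3->F, B4->T, B5->F; covers B1=F, B2=S, B3=F, B4=T, B5=F
input #2 (b=3, c=3, p=2): events B2->E, B1->F, B3->F, B4->T, B5->F; covers B1=F, B2=E, B3=F, B4=T, B5=F
input #3 (b=3, c=2, p=2): events B2->E, B1->T, B2->S, B1->F, B3->F, B4->T, B5->F; covers B1=T, B1=F, B2=S, B2=E, B3=F, B4=T, B5=F
input #4 (b=2, c=5, p=2): events B2->S, B1->F, B3->T, B5->F; covers B1=F, B2=S, B3=T, B5=F
input #5 (b=4, c=4, p=3): events B2->E, B1->T, B2->E, B1->T, B2->S, B1->F, B3->T, B5->T; covers B1=T, B1=F, B2=S, B2=E, B3=T, B5=T
input #6 (b=3, c=3, p=1): events B2->E, B1->F, B3->F, B4->T, B5->F; covers B1=F, B2=E, B3=F, B4=T, B5=F
input #7 (b=4, c=6, p=3): events B2->E, B1->T, B2->S, B1->F, B3->T, B5->T; covers B1=T, B1=F, B2=S, B2=E, B3=T, B5=T
input #8 (b=3, c=2, p=1): events B2->E, B1->T, B2->S, B1->F, B3->F, B4->T, B5->F; covers B1=T, B1=F, B2=S, B2=E, B3=F, B4=T, B5=F
input #9 (b=3, c=2, p=0): events B2->E, B1->T, B2->S, B1->F, B3->F, B4->T, B5->F; covers B1=T, B1=F, B2=S, B2=E, B3=F, B4=T, B5=F
input #10 (b=2, c=2, p=2): events B2->E, B1->T, B2->S, B1->F, B3->T, B5->F; covers B1=T, B1=F, B2=S, B2=E, B3=T, B5=F
union over the pool: B1=T, B1=F, B2=S, B2=E, B3=T, B3=F, B4=T, B5=T, B5=F
uncovered (1 of 10): B4=F
Answer: 1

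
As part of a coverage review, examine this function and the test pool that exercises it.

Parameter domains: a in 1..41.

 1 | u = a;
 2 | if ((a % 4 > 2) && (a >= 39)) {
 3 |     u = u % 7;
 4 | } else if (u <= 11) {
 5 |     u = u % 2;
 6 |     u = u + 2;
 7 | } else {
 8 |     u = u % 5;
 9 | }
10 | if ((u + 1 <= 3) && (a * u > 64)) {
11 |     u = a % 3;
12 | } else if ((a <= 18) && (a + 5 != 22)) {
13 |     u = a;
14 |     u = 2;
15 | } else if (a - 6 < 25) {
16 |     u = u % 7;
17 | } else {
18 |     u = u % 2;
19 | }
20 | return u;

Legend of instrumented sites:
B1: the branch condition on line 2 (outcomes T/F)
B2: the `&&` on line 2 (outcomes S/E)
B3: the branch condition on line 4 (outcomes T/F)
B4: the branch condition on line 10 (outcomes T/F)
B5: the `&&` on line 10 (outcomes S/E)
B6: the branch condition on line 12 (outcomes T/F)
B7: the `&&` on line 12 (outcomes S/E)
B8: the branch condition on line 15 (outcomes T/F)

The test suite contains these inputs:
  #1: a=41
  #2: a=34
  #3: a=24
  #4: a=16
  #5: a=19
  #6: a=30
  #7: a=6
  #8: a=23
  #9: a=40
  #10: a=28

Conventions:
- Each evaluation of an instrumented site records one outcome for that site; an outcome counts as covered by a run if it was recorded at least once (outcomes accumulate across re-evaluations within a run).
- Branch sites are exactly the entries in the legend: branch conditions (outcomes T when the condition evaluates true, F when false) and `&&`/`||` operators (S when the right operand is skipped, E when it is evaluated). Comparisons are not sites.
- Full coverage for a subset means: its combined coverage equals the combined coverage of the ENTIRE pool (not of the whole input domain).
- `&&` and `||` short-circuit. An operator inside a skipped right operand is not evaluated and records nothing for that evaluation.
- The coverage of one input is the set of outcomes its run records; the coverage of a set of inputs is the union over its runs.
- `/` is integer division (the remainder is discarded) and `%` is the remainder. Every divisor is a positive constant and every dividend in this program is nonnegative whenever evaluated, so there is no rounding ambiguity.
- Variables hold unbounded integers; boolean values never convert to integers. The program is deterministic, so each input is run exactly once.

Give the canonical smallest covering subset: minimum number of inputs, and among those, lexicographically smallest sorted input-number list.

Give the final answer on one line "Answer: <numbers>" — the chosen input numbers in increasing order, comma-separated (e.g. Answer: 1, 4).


test 1 (a=41) hits B1=F, B2=S, B3=F, B4=F, B5=E, B6=F, B7=S, B8=F
test 2 (a=34) hits B1=F, B2=S, B3=F, B4=F, B5=S, B6=F, B7=S, B8=F
test 3 (a=24) hits B1=F, B2=S, B3=F, B4=F, B5=S, B6=F, B7=S, B8=T
test 4 (a=16) hits B1=F, B2=S, B3=F, B4=F, B5=E, B6=T, B7=E
test 5 (a=19) hits B1=F, B2=E, B3=F, B4=F, B5=S, B6=F, B7=S, B8=T
test 6 (a=30) hits B1=F, B2=S, B3=F, B4=F, B5=E, B6=F, B7=S, B8=T
test 7 (a=6) hits B1=F, B2=S, B3=T, B4=F, B5=E, B6=T, B7=E
test 8 (a=23) hits B1=F, B2=E, B3=F, B4=F, B5=S, B6=F, B7=S, B8=T
test 9 (a=40) hits B1=F, B2=S, B3=F, B4=F, B5=E, B6=F, B7=S, B8=F
test 10 (a=28) hits B1=F, B2=S, B3=F, B4=F, B5=S, B6=F, B7=S, B8=T
together the pool reaches 14 outcomes: B1=F, B2=S, B2=E, B3=T, B3=F, B4=F, B5=S, B5=E, B6=T, B6=F, B7=S, B7=E, B8=T, B8=F
no size-1 subset reaches all 14 outcomes (best union: 8/14)
no size-2 subset reaches all 14 outcomes (best union: 13/14)
at size 3, {1, 5, 7} reaches all 14 outcomes; every lexicographically earlier size-3 subset fails
Answer: 1, 5, 7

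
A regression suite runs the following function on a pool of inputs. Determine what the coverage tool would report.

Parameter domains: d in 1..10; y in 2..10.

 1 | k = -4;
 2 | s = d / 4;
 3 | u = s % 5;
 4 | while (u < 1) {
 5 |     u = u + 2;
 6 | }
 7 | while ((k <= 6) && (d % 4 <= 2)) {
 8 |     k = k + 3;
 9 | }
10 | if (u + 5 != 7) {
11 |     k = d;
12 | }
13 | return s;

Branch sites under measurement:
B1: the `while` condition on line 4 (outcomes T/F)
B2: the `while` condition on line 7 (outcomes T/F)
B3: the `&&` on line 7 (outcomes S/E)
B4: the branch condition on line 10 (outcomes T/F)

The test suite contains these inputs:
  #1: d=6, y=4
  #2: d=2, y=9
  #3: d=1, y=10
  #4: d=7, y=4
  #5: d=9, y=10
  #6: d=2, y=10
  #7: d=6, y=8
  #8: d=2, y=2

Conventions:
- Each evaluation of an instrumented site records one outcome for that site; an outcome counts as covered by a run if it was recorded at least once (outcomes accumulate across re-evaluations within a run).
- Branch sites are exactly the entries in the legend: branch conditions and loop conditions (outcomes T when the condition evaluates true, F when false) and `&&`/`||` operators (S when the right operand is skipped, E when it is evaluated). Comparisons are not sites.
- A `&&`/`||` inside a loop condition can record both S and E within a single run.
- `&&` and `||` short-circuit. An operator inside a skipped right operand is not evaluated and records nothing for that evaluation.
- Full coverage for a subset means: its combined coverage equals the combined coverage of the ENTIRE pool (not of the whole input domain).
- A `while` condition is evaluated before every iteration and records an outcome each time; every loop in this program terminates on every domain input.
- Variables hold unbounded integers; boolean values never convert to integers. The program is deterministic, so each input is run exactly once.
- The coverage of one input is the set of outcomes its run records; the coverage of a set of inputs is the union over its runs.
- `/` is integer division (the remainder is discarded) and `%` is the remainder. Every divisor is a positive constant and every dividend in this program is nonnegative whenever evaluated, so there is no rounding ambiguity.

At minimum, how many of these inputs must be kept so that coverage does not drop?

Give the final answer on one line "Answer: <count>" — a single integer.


input #1, d=6, y=4: events B1->F, B3->E, B2->T, B3->E, B2->T, B3->E, B2->T, B3->E, B2->T, B3->S, B2->F, B4->T; outcomes B1=F, B2=T, B2=F, B3=S, B3=E, B4=T
input #2, d=2, y=9: events B1->T, B1->F, B3->E, B2->T, B3->E, B2->T, B3->E, B2->T, B3->E, B2->T, B3->S, B2->F, B4->F; outcomes B1=T, B1=F, B2=T, B2=F, B3=S, B3=E, B4=F
input #3, d=1, y=10: events B1->T, B1->F, B3->E, B2->T, B3->E, B2->T, B3->E, B2->T, B3->E, B2->T, B3->S, B2->F, B4->F; outcomes B1=T, B1=F, B2=T, B2=F, B3=S, B3=E, B4=F
input #4, d=7, y=4: events B1->F, B3->E, B2->F, B4->T; outcomes B1=F, B2=F, B3=E, B4=T
input #5, d=9, y=10: events B1->F, B3->E, B2->T, B3->E, B2->T, B3->E, B2->T, B3->E, B2->T, B3->S, B2->F, B4->F; outcomes B1=F, B2=T, B2=F, B3=S, B3=E, B4=F
input #6, d=2, y=10: events B1->T, B1->F, B3->E, B2->T, B3->E, B2->T, B3->E, B2->T, B3->E, B2->T, B3->S, B2->F, B4->F; outcomes B1=T, B1=F, B2=T, B2=F, B3=S, B3=E, B4=F
input #7, d=6, y=8: events B1->F, B3->E, B2->T, B3->E, B2->T, B3->E, B2->T, B3->E, B2->T, B3->S, B2->F, B4->T; outcomes B1=F, B2=T, B2=F, B3=S, B3=E, B4=T
input #8, d=2, y=2: events B1->T, B1->F, B3->E, B2->T, B3->E, B2->T, B3->E, B2->T, B3->E, B2->T, B3->S, B2->F, B4->F; outcomes B1=T, B1=F, B2=T, B2=F, B3=S, B3=E, B4=F
together the pool reaches 8 outcomes: B1=T, B1=F, B2=T, B2=F, B3=S, B3=E, B4=T, B4=F
size 1 is not enough: best union over all size-1 subsets is 7/8
inputs {1, 2} (size 2) cover everything; no size-2 subset with a lexicographically smaller index list covers all 8
Answer: 2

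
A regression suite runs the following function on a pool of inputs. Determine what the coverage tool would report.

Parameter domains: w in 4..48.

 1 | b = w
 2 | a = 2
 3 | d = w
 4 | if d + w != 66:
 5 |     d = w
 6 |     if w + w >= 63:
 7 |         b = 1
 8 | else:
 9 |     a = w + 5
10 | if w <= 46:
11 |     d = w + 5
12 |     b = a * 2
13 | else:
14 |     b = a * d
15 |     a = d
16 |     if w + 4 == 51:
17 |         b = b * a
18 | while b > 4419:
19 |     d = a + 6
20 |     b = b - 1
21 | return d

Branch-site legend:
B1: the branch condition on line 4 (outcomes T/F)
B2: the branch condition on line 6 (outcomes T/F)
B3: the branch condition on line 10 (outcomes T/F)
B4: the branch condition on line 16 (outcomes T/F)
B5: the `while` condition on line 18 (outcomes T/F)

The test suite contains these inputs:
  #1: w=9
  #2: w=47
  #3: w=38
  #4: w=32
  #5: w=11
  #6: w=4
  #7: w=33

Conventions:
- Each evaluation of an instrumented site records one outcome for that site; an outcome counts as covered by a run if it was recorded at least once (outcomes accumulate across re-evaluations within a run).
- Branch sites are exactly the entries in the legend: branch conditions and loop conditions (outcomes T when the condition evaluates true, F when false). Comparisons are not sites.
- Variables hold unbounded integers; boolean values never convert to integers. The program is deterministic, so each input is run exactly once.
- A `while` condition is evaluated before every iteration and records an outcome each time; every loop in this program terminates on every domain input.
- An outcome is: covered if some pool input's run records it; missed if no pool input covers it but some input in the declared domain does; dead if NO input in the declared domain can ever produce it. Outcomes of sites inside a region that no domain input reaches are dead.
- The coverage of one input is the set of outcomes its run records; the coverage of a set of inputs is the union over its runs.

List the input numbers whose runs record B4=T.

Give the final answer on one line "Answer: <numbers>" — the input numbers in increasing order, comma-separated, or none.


input #1 (w=9): never hits B4=T
input #2 (w=47): hits B4=T
input #3 (w=38): never hits B4=T
input #4 (w=32): never hits B4=T
input #5 (w=11): never hits B4=T
input #6 (w=4): never hits B4=T
input #7 (w=33): never hits B4=T
Answer: 2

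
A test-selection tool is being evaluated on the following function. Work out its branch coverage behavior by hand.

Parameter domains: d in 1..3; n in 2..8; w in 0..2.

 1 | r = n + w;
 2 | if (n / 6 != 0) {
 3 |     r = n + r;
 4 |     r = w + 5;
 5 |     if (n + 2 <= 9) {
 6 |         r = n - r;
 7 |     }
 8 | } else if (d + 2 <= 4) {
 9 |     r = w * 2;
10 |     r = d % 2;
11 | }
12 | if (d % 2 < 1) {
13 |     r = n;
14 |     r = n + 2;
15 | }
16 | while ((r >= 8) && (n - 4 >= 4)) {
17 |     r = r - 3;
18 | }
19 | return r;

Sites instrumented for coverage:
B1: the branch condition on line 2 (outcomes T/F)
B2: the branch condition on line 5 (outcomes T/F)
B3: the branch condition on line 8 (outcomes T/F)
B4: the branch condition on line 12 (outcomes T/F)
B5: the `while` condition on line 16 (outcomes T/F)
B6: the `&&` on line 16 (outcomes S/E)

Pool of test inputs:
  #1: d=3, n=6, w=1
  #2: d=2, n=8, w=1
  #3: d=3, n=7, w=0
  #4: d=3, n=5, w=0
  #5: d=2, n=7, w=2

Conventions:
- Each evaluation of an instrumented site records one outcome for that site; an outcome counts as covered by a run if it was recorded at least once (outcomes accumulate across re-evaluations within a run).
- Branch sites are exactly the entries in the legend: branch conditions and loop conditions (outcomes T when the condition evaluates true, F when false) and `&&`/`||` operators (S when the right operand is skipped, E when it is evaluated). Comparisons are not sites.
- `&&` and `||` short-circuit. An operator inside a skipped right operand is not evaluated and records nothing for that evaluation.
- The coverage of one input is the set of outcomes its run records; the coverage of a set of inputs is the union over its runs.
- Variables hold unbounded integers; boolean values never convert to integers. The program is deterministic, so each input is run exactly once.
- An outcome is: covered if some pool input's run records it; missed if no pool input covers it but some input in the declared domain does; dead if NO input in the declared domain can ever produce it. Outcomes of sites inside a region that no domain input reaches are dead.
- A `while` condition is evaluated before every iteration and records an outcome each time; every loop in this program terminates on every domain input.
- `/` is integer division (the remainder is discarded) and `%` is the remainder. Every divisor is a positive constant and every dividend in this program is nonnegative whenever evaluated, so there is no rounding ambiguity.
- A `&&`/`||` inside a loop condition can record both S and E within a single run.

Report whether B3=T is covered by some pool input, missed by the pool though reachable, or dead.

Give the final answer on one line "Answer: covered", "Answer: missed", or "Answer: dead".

no pool input records B3=T
but domain input (d=1, n=2, w=0) does record it -> reachable, so missed

Answer: missed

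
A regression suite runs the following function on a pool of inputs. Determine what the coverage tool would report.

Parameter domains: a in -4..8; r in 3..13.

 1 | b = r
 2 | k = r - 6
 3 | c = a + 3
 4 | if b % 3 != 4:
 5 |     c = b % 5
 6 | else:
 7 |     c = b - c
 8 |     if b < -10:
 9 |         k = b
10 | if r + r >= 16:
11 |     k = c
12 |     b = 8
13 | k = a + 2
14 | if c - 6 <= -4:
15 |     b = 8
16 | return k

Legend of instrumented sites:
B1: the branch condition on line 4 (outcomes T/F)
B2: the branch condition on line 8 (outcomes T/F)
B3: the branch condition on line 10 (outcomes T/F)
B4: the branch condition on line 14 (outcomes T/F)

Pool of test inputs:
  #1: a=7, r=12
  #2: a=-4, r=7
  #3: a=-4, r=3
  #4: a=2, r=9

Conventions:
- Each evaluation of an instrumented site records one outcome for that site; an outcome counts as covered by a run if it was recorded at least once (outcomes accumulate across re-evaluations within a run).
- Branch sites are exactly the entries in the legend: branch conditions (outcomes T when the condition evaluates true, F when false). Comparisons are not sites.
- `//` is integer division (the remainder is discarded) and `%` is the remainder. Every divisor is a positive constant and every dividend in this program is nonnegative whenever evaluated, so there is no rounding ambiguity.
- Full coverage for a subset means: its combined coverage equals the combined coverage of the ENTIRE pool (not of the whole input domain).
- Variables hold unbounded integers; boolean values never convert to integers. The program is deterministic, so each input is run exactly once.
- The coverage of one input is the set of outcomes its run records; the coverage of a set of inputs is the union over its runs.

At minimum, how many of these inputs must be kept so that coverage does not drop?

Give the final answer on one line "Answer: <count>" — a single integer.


run #1 (a=7, r=12) records B1=T, B3=T, B4=T
run #2 (a=-4, r=7) records B1=T, B3=F, B4=T
run #3 (a=-4, r=3) records B1=T, B3=F, B4=F
run #4 (a=2, r=9) records B1=T, B3=T, B4=F
pool-wide coverage (5 outcomes): B1=T, B3=T, B3=F, B4=T, B4=F
every size-1 subset falls short of the 5 outcomes (best: 3/5)
the canonical winner is {1, 3}: size 2, full 5-outcome coverage, earliest index list among size-2 covers
Answer: 2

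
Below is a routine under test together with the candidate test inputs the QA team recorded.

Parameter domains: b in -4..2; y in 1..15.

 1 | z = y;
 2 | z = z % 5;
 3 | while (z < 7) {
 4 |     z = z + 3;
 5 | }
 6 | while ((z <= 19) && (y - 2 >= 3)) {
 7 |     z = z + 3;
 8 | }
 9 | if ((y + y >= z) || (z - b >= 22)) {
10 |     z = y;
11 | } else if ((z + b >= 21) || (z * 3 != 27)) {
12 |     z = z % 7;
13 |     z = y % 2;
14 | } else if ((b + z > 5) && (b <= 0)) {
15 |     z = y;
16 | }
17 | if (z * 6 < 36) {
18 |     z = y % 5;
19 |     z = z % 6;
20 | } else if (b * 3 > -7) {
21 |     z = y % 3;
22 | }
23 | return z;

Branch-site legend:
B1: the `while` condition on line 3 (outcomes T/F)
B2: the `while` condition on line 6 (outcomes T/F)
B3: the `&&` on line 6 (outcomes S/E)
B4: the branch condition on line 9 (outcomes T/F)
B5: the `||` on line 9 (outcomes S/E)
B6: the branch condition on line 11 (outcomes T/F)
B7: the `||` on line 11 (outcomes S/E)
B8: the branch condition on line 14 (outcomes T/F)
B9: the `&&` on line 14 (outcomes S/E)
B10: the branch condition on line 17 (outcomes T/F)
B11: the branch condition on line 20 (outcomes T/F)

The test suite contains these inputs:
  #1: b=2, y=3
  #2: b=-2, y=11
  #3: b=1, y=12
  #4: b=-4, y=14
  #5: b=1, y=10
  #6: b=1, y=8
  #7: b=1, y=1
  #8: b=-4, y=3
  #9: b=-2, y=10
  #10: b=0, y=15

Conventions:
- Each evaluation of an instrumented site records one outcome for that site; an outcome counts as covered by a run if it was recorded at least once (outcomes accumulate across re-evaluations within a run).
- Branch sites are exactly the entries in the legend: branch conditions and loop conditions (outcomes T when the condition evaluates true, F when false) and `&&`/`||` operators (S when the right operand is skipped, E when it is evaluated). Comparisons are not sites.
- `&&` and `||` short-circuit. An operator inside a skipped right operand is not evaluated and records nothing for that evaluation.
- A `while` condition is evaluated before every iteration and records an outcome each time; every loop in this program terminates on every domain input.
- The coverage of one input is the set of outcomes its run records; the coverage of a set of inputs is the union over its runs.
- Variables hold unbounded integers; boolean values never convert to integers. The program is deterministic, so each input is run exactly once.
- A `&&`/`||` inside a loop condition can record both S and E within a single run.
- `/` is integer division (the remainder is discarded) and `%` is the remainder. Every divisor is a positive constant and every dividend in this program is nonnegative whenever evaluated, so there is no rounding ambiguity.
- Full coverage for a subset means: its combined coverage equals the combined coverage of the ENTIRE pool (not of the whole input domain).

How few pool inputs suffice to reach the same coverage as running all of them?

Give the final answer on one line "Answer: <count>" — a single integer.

input #1, b=2, y=3: events B1->T, B1->T, B1->F, B3->E, B2->F, B5->E, B4->F, B7->E, B6->F, B9->E, B8->F, B10->F, B11->T; outcomes B1=T, B1=F, B2=F, B3=E, B4=F, B5=E, B6=F, B7=E, B8=F, B9=E, B10=F, B11=T
input #2, b=-2, y=11: events B1->T, B1->T, B1->F, B3->E, B2->T, B3->E, B2->T, B3->E, B2->T, B3->E, B2->T, B3->E, B2->T, B3->S, ...; outcomes B1=T, B1=F, B2=T, B2=F, B3=S, B3=E, B4=T, B5=S, B10=F, B11=T
input #3, b=1, y=12: events B1->T, B1->T, B1->F, B3->E, B2->T, B3->E, B2->T, B3->E, B2->T, B3->E, B2->T, B3->S, B2->F, B5->S, ...; outcomes B1=T, B1=F, B2=T, B2=F, B3=S, B3=E, B4=T, B5=S, B10=F, B11=T
input #4, b=-4, y=14: events B1->T, B1->F, B3->E, B2->T, B3->E, B2->T, B3->E, B2->T, B3->E, B2->T, B3->E, B2->T, B3->S, B2->F, ...; outcomes B1=T, B1=F, B2=T, B2=F, B3=S, B3=E, B4=T, B5=S, B10=F, B11=F
input #5, b=1, y=10: events B1->T, B1->T, B1->T, B1->F, B3->E, B2->T, B3->E, B2->T, B3->E, B2->T, B3->E, B2->T, B3->S, B2->F, ...; outcomes B1=T, B1=F, B2=T, B2=F, B3=S, B3=E, B4=F, B5=E, B6=T, B7=S, B10=T
input #6, b=1, y=8: events B1->T, B1->T, B1->F, B3->E, B2->T, B3->E, B2->T, B3->E, B2->T, B3->E, B2->T, B3->S, B2->F, B5->E, ...; outcomes B1=T, B1=F, B2=T, B2=F, B3=S, B3=E, B4=F, B5=E, B6=T, B7=S, B10=T
input #7, b=1, y=1: events B1->T, B1->T, B1->F, B3->E, B2->F, B5->E, B4->F, B7->E, B6->T, B10->T; outcomes B1=T, B1=F, B2=F, B3=E, B4=F, B5=E, B6=T, B7=E, B10=T
input #8, b=-4, y=3: events B1->T, B1->T, B1->F, B3->E, B2->F, B5->E, B4->F, B7->E, B6->F, B9->S, B8->F, B10->F, B11->F; outcomes B1=T, B1=F, B2=F, B3=E, B4=F, B5=E, B6=F, B7=E, B8=F, B9=S, B10=F, B11=F
input #9, b=-2, y=10: events B1->T, B1->T, B1->T, B1->F, B3->E, B2->T, B3->E, B2->T, B3->E, B2->T, B3->E, B2->T, B3->S, B2->F, ...; outcomes B1=T, B1=F, B2=T, B2=F, B3=S, B3=E, B4=T, B5=E, B10=F, B11=T
input #10, b=0, y=15: events B1->T, B1->T, B1->T, B1->F, B3->E, B2->T, B3->E, B2->T, B3->E, B2->T, B3->E, B2->T, B3->S, B2->F, ...; outcomes B1=T, B1=F, B2=T, B2=F, B3=S, B3=E, B4=T, B5=S, B10=F, B11=T
union over all inputs: B1=T, B1=F, B2=T, B2=F, B3=S, B3=E, B4=T, B4=F, B5=S, B5=E, B6=T, B6=F, B7=S, B7=E, B8=F, B9=S, B9=E, B10=T, B10=F, B11=T, B11=F (21 outcomes)
checked all size-1 subsets: none covers 21 outcomes (max 12/21)
checked all size-2 subsets: none covers 21 outcomes (max 17/21)
checked all size-3 subsets: none covers 21 outcomes (max 20/21)
inputs {1, 2, 5, 8} (size 4) cover everything; no size-4 subset with a lexicographically smaller index list covers all 21

Answer: 4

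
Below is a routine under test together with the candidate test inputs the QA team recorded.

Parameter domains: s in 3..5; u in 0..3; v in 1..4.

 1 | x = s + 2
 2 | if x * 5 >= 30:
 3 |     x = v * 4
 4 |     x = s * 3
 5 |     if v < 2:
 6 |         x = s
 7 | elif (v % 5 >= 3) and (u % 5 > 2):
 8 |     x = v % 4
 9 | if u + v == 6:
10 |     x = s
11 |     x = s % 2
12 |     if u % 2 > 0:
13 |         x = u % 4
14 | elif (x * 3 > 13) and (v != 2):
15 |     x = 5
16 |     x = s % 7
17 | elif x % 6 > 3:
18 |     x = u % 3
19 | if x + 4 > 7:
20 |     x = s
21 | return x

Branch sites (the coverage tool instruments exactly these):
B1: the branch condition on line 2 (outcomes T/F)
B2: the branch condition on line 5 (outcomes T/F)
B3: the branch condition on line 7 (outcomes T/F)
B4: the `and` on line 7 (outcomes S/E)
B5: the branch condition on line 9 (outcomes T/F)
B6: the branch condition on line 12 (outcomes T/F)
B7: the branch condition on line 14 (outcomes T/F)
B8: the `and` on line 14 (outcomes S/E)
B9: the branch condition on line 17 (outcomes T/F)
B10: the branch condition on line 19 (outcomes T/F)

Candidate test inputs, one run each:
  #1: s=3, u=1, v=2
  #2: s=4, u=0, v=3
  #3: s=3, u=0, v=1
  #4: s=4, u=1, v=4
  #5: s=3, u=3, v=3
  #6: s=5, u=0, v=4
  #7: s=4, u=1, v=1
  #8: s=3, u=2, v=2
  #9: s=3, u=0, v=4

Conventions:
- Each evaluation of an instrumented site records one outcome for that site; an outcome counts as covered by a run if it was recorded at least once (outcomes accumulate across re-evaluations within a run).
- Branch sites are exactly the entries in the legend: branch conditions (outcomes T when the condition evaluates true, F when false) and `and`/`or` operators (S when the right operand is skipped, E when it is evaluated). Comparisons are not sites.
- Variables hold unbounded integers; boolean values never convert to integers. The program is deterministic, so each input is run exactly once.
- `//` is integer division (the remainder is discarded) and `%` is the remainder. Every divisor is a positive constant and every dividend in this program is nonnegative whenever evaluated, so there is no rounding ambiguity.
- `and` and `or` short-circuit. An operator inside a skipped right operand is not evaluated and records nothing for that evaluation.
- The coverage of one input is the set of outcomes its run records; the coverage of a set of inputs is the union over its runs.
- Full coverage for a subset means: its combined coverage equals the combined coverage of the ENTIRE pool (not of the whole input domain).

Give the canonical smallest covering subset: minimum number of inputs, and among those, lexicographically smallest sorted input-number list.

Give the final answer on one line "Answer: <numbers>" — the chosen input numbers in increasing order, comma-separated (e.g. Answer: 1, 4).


test 1 (s=3, u=1, v=2) fires B1->F, B4->S, B3->F, B5->F, B8->E, B7->F, B9->T, B10->F; hits B1=F, B3=F, B4=S, B5=F, B7=F, B8=E, B9=T, B10=F
test 2 (s=4, u=0, v=3) fires B1->T, B2->F, B5->F, B8->E, B7->T, B10->T; hits B1=T, B2=F, B5=F, B7=T, B8=E, B10=T
test 3 (s=3, u=0, v=1) fires B1->F, B4->S, B3->F, B5->F, B8->E, B7->T, B10->F; hits B1=F, B3=F, B4=S, B5=F, B7=T, B8=E, B10=F
test 4 (s=4, u=1, v=4) fires B1->T, B2->F, B5->F, B8->E, B7->T, B10->T; hits B1=T, B2=F, B5=F, B7=T, B8=E, B10=T
test 5 (s=3, u=3, v=3) fires B1->F, B4->E, B3->T, B5->T, B6->T, B10->F; hits B1=F, B3=T, B4=E, B5=T, B6=T, B10=F
test 6 (s=5, u=0, v=4) fires B1->T, B2->F, B5->F, B8->E, B7->T, B10->T; hits B1=T, B2=F, B5=F, B7=T, B8=E, B10=T
test 7 (s=4, u=1, v=1) fires B1->T, B2->T, B5->F, B8->S, B7->F, B9->T, B10->F; hits B1=T, B2=T, B5=F, B7=F, B8=S, B9=T, B10=F
test 8 (s=3, u=2, v=2) fires B1->F, B4->S, B3->F, B5->F, B8->E, B7->F, B9->T, B10->F; hits B1=F, B3=F, B4=S, B5=F, B7=F, B8=E, B9=T, B10=F
test 9 (s=3, u=0, v=4) fires B1->F, B4->E, B3->F, B5->F, B8->E, B7->T, B10->F; hits B1=F, B3=F, B4=E, B5=F, B7=T, B8=E, B10=F
the full pool covers 18 outcomes: B1=T, B1=F, B2=T, B2=F, B3=T, B3=F, B4=S, B4=E, B5=T, B5=F, B6=T, B7=T, B7=F, B8=S, B8=E, B9=T, B10=T, B10=F
checked all size-1 subsets: none covers 18 outcomes (max 8/18)
checked all size-2 subsets: none covers 18 outcomes (max 12/18)
checked all size-3 subsets: none covers 18 outcomes (max 16/18)
the canonical winner is {1, 2, 5, 7}: size 4, full 18-outcome coverage, earliest index list among size-4 covers
Answer: 1, 2, 5, 7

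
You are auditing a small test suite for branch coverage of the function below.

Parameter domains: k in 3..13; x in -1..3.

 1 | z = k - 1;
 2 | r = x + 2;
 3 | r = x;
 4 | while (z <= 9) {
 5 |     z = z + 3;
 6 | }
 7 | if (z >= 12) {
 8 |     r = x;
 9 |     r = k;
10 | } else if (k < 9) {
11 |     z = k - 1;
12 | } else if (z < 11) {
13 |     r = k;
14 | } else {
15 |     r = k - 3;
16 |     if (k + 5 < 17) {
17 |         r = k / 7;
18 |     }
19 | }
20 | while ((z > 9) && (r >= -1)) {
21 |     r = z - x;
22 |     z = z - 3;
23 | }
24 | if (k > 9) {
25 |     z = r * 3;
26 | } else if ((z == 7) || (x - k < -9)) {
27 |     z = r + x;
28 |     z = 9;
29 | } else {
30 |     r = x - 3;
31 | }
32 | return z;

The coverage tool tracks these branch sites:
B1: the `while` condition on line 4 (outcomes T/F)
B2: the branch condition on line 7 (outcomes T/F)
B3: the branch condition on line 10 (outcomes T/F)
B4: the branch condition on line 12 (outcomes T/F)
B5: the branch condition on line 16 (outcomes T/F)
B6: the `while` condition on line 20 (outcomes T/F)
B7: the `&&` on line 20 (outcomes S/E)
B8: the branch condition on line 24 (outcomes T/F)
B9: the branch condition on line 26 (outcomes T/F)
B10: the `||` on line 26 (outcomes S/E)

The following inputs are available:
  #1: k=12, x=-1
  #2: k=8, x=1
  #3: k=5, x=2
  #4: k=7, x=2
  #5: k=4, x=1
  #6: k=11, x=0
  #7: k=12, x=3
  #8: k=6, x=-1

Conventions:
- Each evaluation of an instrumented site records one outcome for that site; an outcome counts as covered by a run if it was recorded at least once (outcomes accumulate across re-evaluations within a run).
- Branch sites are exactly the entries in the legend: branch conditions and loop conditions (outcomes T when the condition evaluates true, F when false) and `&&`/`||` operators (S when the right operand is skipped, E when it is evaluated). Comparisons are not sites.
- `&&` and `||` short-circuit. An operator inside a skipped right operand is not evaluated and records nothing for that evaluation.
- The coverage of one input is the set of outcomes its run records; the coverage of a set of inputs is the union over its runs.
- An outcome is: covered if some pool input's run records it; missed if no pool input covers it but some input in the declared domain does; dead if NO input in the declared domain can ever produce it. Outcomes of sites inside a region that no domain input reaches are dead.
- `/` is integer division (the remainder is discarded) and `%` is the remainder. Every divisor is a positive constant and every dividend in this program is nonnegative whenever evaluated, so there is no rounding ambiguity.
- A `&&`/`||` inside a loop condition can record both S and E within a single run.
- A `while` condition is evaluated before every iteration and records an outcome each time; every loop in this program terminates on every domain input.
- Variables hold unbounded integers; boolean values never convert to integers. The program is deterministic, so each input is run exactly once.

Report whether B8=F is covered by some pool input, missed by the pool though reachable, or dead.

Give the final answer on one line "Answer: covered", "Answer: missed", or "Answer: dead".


B8=F is recorded by pool input(s) 2, 3, 4, 5, 8 -> covered
Answer: covered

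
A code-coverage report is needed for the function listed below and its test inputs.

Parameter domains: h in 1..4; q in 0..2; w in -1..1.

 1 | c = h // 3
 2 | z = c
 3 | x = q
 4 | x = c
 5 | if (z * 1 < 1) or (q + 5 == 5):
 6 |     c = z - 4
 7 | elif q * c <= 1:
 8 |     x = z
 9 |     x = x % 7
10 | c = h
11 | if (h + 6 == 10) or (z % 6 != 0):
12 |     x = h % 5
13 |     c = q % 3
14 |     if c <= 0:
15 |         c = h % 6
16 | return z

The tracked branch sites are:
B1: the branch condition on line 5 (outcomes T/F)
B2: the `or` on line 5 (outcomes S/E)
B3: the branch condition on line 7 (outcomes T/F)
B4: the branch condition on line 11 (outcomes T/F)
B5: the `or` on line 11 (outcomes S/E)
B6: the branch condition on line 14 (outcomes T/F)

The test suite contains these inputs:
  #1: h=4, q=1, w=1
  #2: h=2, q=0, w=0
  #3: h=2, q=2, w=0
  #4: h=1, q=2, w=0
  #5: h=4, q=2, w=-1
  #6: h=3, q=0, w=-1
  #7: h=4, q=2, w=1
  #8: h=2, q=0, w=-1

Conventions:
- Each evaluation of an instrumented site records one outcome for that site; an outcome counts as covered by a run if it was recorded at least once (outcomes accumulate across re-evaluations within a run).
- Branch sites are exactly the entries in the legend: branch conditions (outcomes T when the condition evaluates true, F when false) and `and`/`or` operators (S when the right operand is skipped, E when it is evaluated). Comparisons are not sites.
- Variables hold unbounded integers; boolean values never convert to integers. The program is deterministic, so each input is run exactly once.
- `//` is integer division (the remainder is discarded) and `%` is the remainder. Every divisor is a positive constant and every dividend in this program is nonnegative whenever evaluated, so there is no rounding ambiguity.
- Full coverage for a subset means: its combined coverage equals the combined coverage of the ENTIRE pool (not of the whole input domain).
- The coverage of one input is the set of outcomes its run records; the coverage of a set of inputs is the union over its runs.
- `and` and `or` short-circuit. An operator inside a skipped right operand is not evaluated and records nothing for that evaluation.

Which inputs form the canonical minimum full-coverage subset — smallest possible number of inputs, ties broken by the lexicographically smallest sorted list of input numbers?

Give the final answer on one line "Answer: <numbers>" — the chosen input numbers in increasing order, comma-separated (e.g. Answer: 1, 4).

input #1 (h=4, q=1, w=1): covers B1=F, B2=E, B3=T, B4=T, B5=S, B6=F
input #2 (h=2, q=0, w=0): covers B1=T, B2=S, B4=F, B5=E
input #3 (h=2, q=2, w=0): covers B1=T, B2=S, B4=F, B5=E
input #4 (h=1, q=2, w=0): covers B1=T, B2=S, B4=F, B5=E
input #5 (h=4, q=2, w=-1): covers B1=F, B2=E, B3=F, B4=T, B5=S, B6=F
input #6 (h=3, q=0, w=-1): covers B1=T, B2=E, B4=T, B5=E, B6=T
input #7 (h=4, q=2, w=1): covers B1=F, B2=E, B3=F, B4=T, B5=S, B6=F
input #8 (h=2, q=0, w=-1): covers B1=T, B2=S, B4=F, B5=E
the full pool covers 12 outcomes: B1=T, B1=F, B2=S, B2=E, B3=T, B3=F, B4=T, B4=F, B5=S, B5=E, B6=T, B6=F
no size-1 subset reaches all 12 outcomes (best union: 6/12)
no size-2 subset reaches all 12 outcomes (best union: 10/12)
no size-3 subset reaches all 12 outcomes (best union: 11/12)
size 4: inputs {1, 2, 5, 6} cover all 12 outcomes, and no lexicographically smaller subset of this size does

Answer: 1, 2, 5, 6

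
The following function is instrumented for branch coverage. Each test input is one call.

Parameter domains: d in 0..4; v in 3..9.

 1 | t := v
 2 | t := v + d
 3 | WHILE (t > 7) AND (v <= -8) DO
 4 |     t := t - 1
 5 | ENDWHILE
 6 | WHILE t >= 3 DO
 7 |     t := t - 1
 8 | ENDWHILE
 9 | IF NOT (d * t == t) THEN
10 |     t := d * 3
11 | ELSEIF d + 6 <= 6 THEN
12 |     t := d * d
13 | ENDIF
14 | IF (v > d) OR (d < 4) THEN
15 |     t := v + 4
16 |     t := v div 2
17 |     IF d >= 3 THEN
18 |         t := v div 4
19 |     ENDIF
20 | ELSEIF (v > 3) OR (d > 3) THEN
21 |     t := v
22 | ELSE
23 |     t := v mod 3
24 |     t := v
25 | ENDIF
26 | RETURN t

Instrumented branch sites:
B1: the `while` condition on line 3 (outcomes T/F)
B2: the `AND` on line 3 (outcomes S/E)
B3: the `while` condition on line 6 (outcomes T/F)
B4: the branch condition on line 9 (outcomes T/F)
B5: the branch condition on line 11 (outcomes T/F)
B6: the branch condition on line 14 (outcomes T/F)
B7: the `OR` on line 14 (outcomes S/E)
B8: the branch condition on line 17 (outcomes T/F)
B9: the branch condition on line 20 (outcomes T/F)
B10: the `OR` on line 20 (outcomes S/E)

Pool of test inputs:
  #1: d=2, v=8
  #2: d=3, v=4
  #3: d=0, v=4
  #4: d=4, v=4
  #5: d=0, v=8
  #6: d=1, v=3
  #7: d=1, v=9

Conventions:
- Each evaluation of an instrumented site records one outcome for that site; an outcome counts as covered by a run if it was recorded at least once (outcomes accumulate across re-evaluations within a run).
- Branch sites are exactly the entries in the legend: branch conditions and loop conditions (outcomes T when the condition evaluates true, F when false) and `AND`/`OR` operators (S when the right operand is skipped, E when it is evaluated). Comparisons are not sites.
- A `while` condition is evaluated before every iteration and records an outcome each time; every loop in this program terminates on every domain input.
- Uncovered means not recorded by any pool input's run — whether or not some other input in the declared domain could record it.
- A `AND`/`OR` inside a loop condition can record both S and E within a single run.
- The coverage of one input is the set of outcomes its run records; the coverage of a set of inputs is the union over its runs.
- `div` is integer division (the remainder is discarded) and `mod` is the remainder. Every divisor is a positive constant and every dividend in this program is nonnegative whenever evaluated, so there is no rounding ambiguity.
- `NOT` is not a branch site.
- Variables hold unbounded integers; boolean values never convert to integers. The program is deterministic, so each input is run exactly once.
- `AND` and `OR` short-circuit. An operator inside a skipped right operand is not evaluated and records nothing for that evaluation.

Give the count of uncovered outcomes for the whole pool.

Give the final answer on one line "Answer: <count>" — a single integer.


input #1, d=2, v=8: outcomes B1=F, B2=E, B3=T, B3=F, B4=T, B6=T, B7=S, B8=F
input #2, d=3, v=4: outcomes B1=F, B2=S, B3=T, B3=F, B4=T, B6=T, B7=S, B8=T
input #3, d=0, v=4: outcomes B1=F, B2=S, B3=T, B3=F, B4=T, B6=T, B7=S, B8=F
input #4, d=4, v=4: outcomes B1=F, B2=E, B3=T, B3=F, B4=T, B6=F, B7=E, B9=T, B10=S
input #5, d=0, v=8: outcomes B1=F, B2=E, B3=T, B3=F, B4=T, B6=T, B7=S, B8=F
input #6, d=1, v=3: outcomes B1=F, B2=S, B3=T, B3=F, B4=F, B5=F, B6=T, B7=S, B8=F
input #7, d=1, v=9: outcomes B1=F, B2=E, B3=T, B3=F, B4=F, B5=F, B6=T, B7=S, B8=F
union over the pool: B1=F, B2=S, B2=E, B3=T, B3=F, B4=T, B4=F, B5=F, B6=T, B6=F, B7=S, B7=E, B8=T, B8=F, B9=T, B10=S
uncovered (4 of 20): B1=T, B5=T, B9=F, B10=E
Answer: 4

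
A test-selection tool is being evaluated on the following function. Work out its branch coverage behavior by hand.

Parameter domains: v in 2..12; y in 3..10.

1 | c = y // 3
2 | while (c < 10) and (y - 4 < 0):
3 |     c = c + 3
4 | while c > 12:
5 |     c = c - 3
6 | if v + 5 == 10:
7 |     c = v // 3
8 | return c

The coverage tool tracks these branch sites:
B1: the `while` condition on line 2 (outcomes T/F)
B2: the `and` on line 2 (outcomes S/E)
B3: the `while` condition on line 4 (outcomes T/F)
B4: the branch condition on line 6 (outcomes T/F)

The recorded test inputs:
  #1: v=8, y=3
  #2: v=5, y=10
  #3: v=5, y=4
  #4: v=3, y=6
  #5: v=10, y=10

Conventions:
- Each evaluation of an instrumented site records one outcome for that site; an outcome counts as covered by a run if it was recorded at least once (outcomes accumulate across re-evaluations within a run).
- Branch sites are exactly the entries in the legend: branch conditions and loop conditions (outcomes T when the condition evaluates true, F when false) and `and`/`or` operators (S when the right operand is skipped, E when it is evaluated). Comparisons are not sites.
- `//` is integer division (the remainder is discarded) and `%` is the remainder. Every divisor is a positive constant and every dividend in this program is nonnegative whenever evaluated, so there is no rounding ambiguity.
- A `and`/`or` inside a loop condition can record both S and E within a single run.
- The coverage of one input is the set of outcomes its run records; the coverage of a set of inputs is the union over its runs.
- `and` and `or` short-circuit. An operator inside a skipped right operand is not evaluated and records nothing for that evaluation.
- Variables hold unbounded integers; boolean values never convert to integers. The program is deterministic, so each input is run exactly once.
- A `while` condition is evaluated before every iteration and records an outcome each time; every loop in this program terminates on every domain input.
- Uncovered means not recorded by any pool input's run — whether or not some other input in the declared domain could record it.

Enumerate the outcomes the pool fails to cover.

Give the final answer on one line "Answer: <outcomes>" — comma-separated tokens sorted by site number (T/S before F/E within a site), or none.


run #1 (v=8, y=3) records B1=T, B1=F, B2=S, B2=E, B3=F, B4=F
run #2 (v=5, y=10) records B1=F, B2=E, B3=F, B4=T
run #3 (v=5, y=4) records B1=F, B2=E, B3=F, B4=T
run #4 (v=3, y=6) records B1=F, B2=E, B3=F, B4=F
run #5 (v=10, y=10) records B1=F, B2=E, B3=F, B4=F
union over the pool: B1=T, B1=F, B2=S, B2=E, B3=F, B4=T, B4=F
uncovered (1 of 8): B3=T
Answer: B3=T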